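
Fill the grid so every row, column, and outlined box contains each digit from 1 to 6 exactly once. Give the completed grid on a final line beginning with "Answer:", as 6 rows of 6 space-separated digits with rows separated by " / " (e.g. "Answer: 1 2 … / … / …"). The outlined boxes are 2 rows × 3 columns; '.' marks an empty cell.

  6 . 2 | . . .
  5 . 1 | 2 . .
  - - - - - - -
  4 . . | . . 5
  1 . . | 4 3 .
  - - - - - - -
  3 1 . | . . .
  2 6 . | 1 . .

Step 1. [r1c4∈{3,5}] in col 4, 3 fits only at r1c4, so r1c4=3.
Step 2. [r5c4∈{5,6}] across col 4, 5 lands solely at r5c4 ⇒ r5c4=5.
Step 3. [r6c5∈{4}] r6c5 has the single candidate 4 ⇒ r6c5=4.
Step 4. [r3c5∈{1,2,6}] in row 3, 1 fits only at r3c5. So r3c5=1.
Step 5. [r4c6∈{2,6}] in box 4, 2 fits only at r4c6 ⇒ r4c6=2.
Step 6. [r2c5∈{6}] r2c5 has the single candidate 6, so r2c5=6.
Step 7. [r2c2∈{3,4}] across row 2, 3 lands solely at r2c2, so r2c2=3.
Step 8. [r4c3∈{5,6}] r4c3 is the only open cell in row 4 admitting 6 ⇒ r4c3=6.
Step 9. [r1c6∈{1,4}] row 1 places 1 nowhere but r1c6. So r1c6=1.
Step 10. [r2c6∈{4}] r2c6 is down to just 4, so r2c6=4.
Step 11. [r3c2∈{2}] r3c2 has the single candidate 2 ⇒ r3c2=2.
Step 12. [r1c2∈{4}] only 4 remains possible at r1c2 ⇒ r1c2=4.
Step 13. [r5c3∈{4}] r5c3's peers cover all but 4. So r5c3=4.
Step 14. [r5c5∈{2}] r5c5 has the single candidate 2. So r5c5=2.
Step 15. [r4c2∈{5}] r4c2 has the single candidate 5. So r4c2=5.
Step 16. [r3c3∈{3}] r3c3's peers cover all but 3. So r3c3=3.
Step 17. [r3c4∈{6}] r3c4's peers cover all but 6 ⇒ r3c4=6.
Step 18. [r1c5∈{5}] nothing but 5 survives at r1c5. So r1c5=5.
Step 19. [r5c6∈{6}] r5c6's peers cover all but 6, so r5c6=6.
Step 20. [r6c3∈{5}] nothing but 5 survives at r6c3. So r6c3=5.
Step 21. [r6c6∈{3}] r6c6's peers cover all but 3. So r6c6=3.

Answer: 6 4 2 3 5 1 / 5 3 1 2 6 4 / 4 2 3 6 1 5 / 1 5 6 4 3 2 / 3 1 4 5 2 6 / 2 6 5 1 4 3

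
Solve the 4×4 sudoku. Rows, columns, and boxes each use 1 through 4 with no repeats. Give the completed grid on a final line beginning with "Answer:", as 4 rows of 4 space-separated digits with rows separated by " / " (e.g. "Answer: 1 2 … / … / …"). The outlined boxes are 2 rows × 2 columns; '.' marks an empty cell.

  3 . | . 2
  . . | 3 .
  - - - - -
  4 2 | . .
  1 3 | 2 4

Step 1. [r2c4∈{1}] r2c4 is down to just 1, so r2c4=1.
Step 2. [r1c2∈{1,4}] r1c2 is the only open cell in row 1 admitting 1 ⇒ r1c2=1.
Step 3. [r1c3∈{4}] r1c3 is down to just 4, so r1c3=4.
Step 4. [r3c4∈{3}] r3c4 has the single candidate 3. So r3c4=3.
Step 5. [r3c3∈{1}] only 1 remains possible at r3c3 ⇒ r3c3=1.
Step 6. [r2c1∈{2}] only 2 remains possible at r2c1, so r2c1=2.
Step 7. [r2c2∈{4}] r2c2's peers cover all but 4 ⇒ r2c2=4.

Answer: 3 1 4 2 / 2 4 3 1 / 4 2 1 3 / 1 3 2 4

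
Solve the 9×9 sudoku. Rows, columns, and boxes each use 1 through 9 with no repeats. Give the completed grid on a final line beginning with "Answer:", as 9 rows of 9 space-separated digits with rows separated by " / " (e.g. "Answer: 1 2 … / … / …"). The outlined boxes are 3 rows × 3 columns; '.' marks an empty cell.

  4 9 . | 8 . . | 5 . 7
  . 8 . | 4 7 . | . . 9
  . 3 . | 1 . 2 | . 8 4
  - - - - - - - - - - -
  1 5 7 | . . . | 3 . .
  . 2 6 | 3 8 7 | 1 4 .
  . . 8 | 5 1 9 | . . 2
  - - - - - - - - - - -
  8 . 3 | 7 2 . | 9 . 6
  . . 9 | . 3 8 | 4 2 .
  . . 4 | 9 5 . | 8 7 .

Step 1. [r3c7∈{6}] r3c7 is down to just 6, so r3c7=6.
Step 2. [r2c1∈{2,5,6}] in box 1, 6 fits only at r2c1. So r2c1=6.
Step 3. [r7c2∈{1}] only 1 remains possible at r7c2. So r7c2=1.
Step 4. [r8c4∈{6}] only 6 remains possible at r8c4, so r8c4=6.
Step 5. [r8c1∈{5,7}] box 7 places 5 nowhere but r8c1. So r8c1=5.
Step 6. [r2c6∈{3,5}] col 6 places 5 nowhere but r2c6, so r2c6=5.
Step 7. [r1c3∈{1,2}] 2 has one home in row 1: r1c3, so r1c3=2.
Step 8. [r1c5∈{6}] r1c5's peers cover all but 6 ⇒ r1c5=6.
Step 9. [r4c6∈{4,6}] in col 6, 6 fits only at r4c6 ⇒ r4c6=6.
Step 10. [r2c8∈{1,3}] 3 has one home in row 2: r2c8. So r2c8=3.
Step 11. [r9c9∈{1,3}] 3 has one home in row 9: r9c9, so r9c9=3.
Step 12. [r8c9∈{1}] r8c9 is down to just 1. So r8c9=1.
Step 13. [r7c6∈{4}] r7c6's peers cover all but 4 ⇒ r7c6=4.
Step 14. [r1c8∈{1}] r1c8 has the single candidate 1, so r1c8=1.
Step 15. [r6c8∈{6}] r6c8 is down to just 6 ⇒ r6c8=6.
Step 16. [r9c1∈{2}] r9c1 has the single candidate 2, so r9c1=2.
Step 17. [r4c4∈{2}] r4c4 has the single candidate 2. So r4c4=2.
Step 18. [r3c5∈{9}] nothing but 9 survives at r3c5, so r3c5=9.
Step 19. [r9c6∈{1}] r9c6 has the single candidate 1. So r9c6=1.
Step 20. [r6c2∈{4}] r6c2 is down to just 4 ⇒ r6c2=4.
Step 21. [r4c8∈{9}] r4c8's peers cover all but 9. So r4c8=9.
Step 22. [r5c9∈{5}] r5c9 is down to just 5, so r5c9=5.
Step 23. [r8c2∈{7}] r8c2 has the single candidate 7. So r8c2=7.
Step 24. [r6c7∈{7}] r6c7's peers cover all but 7. So r6c7=7.
Step 25. [r7c8∈{5}] only 5 remains possible at r7c8 ⇒ r7c8=5.
Step 26. [r9c2∈{6}] nothing but 6 survives at r9c2. So r9c2=6.
Step 27. [r3c1∈{7}] r3c1 has the single candidate 7 ⇒ r3c1=7.
Step 28. [r4c5∈{4}] r4c5 is down to just 4. So r4c5=4.
Step 29. [r3c3∈{5}] nothing but 5 survives at r3c3. So r3c3=5.
Step 30. [r5c1∈{9}] r5c1 has the single candidate 9 ⇒ r5c1=9.
Step 31. [r2c3∈{1}] only 1 remains possible at r2c3, so r2c3=1.
Step 32. [r4c9∈{8}] nothing but 8 survives at r4c9, so r4c9=8.
Step 33. [r6c1∈{3}] r6c1's peers cover all but 3. So r6c1=3.
Step 34. [r1c6∈{3}] only 3 remains possible at r1c6 ⇒ r1c6=3.
Step 35. [r2c7∈{2}] only 2 remains possible at r2c7. So r2c7=2.

Answer: 4 9 2 8 6 3 5 1 7 / 6 8 1 4 7 5 2 3 9 / 7 3 5 1 9 2 6 8 4 / 1 5 7 2 4 6 3 9 8 / 9 2 6 3 8 7 1 4 5 / 3 4 8 5 1 9 7 6 2 / 8 1 3 7 2 4 9 5 6 / 5 7 9 6 3 8 4 2 1 / 2 6 4 9 5 1 8 7 3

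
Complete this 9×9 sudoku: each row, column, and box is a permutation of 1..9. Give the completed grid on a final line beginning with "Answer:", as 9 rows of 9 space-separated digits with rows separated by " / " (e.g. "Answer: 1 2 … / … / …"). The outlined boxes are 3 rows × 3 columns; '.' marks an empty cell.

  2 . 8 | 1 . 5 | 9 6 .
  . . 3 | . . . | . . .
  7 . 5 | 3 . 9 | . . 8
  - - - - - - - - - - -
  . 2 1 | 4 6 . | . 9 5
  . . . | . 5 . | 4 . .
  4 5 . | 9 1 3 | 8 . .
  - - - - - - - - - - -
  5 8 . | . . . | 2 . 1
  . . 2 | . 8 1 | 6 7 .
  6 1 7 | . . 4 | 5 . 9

Step 1. [r6c9∈{2,6,7}] row 6 places 7 nowhere but r6c9, so r6c9=7.
Step 2. [r4c6∈{7,8}] across row 4, 7 lands solely at r4c6 ⇒ r4c6=7.
Step 3. [r1c2∈{4}] r1c2 has the single candidate 4, so r1c2=4.
Step 4. [r5c8∈{1,2,3}] 1 has one home in row 5: r5c8. So r5c8=1.
Step 5. [r5c9∈{2,3,6}] col 9 places 6 nowhere but r5c9 ⇒ r5c9=6.
Step 6. [r2c9∈{2,4}] in col 9, 2 fits only at r2c9. So r2c9=2.
Step 7. [r5c3∈{9}] r5c3 is down to just 9. So r5c3=9.
Step 8. [r2c7∈{1,7}] r2c7 is the only open cell in col 7 admitting 7 ⇒ r2c7=7.
Step 9. [r3c8∈{4}] r3c8's peers cover all but 4. So r3c8=4.
Step 10. [r7c8∈{3}] r7c8 has the single candidate 3 ⇒ r7c8=3.
Step 11. [r7c6∈{6}] nothing but 6 survives at r7c6. So r7c6=6.
Step 12. [r9c4∈{2}] r9c4 is down to just 2. So r9c4=2.
Step 13. [r5c4∈{8}] nothing but 8 survives at r5c4 ⇒ r5c4=8.
Step 14. [r5c1∈{3}] r5c1 has the single candidate 3 ⇒ r5c1=3.
Step 15. [r8c1∈{9}] r8c1's peers cover all but 9. So r8c1=9.
Step 16. [r7c5∈{7,9}] r7c5 is the only open cell in row 7 admitting 9. So r7c5=9.
Step 17. [r2c2∈{6,9}] across row 2, 9 lands solely at r2c2, so r2c2=9.
Step 18. [r7c3∈{4}] only 4 remains possible at r7c3, so r7c3=4.
Step 19. [r9c8∈{8}] r9c8 has the single candidate 8, so r9c8=8.
Step 20. [r6c8∈{2}] r6c8 is down to just 2, so r6c8=2.
Step 21. [r1c5∈{7}] only 7 remains possible at r1c5 ⇒ r1c5=7.
Step 22. [r8c9∈{4}] nothing but 4 survives at r8c9, so r8c9=4.
Step 23. [r6c3∈{6}] nothing but 6 survives at r6c3, so r6c3=6.
Step 24. [r4c7∈{3}] r4c7's peers cover all but 3. So r4c7=3.
Step 25. [r2c5∈{4}] only 4 remains possible at r2c5, so r2c5=4.
Step 26. [r8c2∈{3}] nothing but 3 survives at r8c2. So r8c2=3.
Step 27. [r9c5∈{3}] r9c5's peers cover all but 3, so r9c5=3.
Step 28. [r5c6∈{2}] r5c6 is down to just 2. So r5c6=2.
Step 29. [r5c2∈{7}] nothing but 7 survives at r5c2. So r5c2=7.
Step 30. [r2c6∈{8}] r2c6's peers cover all but 8, so r2c6=8.
Step 31. [r3c2∈{6}] r3c2's peers cover all but 6. So r3c2=6.
Step 32. [r2c8∈{5}] nothing but 5 survives at r2c8. So r2c8=5.
Step 33. [r3c5∈{2}] r3c5 has the single candidate 2 ⇒ r3c5=2.
Step 34. [r2c1∈{1}] nothing but 1 survives at r2c1. So r2c1=1.
Step 35. [r8c4∈{5}] r8c4's peers cover all but 5, so r8c4=5.
Step 36. [r3c7∈{1}] r3c7's peers cover all but 1, so r3c7=1.
Step 37. [r2c4∈{6}] r2c4's peers cover all but 6. So r2c4=6.
Step 38. [r4c1∈{8}] only 8 remains possible at r4c1, so r4c1=8.
Step 39. [r7c4∈{7}] only 7 remains possible at r7c4, so r7c4=7.
Step 40. [r1c9∈{3}] r1c9 has the single candidate 3. So r1c9=3.

Answer: 2 4 8 1 7 5 9 6 3 / 1 9 3 6 4 8 7 5 2 / 7 6 5 3 2 9 1 4 8 / 8 2 1 4 6 7 3 9 5 / 3 7 9 8 5 2 4 1 6 / 4 5 6 9 1 3 8 2 7 / 5 8 4 7 9 6 2 3 1 / 9 3 2 5 8 1 6 7 4 / 6 1 7 2 3 4 5 8 9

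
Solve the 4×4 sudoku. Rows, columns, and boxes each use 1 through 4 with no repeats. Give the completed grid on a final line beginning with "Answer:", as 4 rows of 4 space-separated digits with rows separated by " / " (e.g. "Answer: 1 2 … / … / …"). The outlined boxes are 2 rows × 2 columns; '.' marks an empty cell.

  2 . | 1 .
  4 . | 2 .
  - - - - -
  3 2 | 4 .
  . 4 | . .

Step 1. [r2c4∈{3}] nothing but 3 survives at r2c4. So r2c4=3.
Step 2. [r3c4∈{1}] r3c4's peers cover all but 1 ⇒ r3c4=1.
Step 3. [r1c2∈{3}] r1c2's peers cover all but 3. So r1c2=3.
Step 4. [r4c1∈{1}] only 1 remains possible at r4c1, so r4c1=1.
Step 5. [r4c3∈{3}] r4c3 is down to just 3 ⇒ r4c3=3.
Step 6. [r2c2∈{1}] r2c2's peers cover all but 1 ⇒ r2c2=1.
Step 7. [r1c4∈{4}] r1c4 is down to just 4. So r1c4=4.
Step 8. [r4c4∈{2}] r4c4 is down to just 2. So r4c4=2.

Answer: 2 3 1 4 / 4 1 2 3 / 3 2 4 1 / 1 4 3 2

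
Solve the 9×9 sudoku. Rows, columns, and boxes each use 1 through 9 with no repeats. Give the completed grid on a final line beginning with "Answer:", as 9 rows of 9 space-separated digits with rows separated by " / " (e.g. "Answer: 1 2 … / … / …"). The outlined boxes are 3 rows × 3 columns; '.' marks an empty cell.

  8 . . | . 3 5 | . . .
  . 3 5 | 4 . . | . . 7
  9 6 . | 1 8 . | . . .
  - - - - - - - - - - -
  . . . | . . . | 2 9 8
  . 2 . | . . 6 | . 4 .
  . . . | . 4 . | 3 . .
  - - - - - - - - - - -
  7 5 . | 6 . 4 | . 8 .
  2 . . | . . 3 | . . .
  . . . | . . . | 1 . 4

Step 1. [r7c7∈{9}] only 9 remains possible at r7c7 ⇒ r7c7=9.
Step 2. [r4c1∈{1,3,4,5,6}] col 1 places 4 nowhere but r4c1, so r4c1=4.
Step 3. [r4c3∈{1,3,6,7}] across row 4, 6 lands solely at r4c3 ⇒ r4c3=6.
Step 4. [r2c1∈{1}] r2c1 is down to just 1 ⇒ r2c1=1.
Step 5. [r2c5∈{2,6,9}] across col 5, 6 lands solely at r2c5. So r2c5=6.
Step 6. [r2c8∈{2}] nothing but 2 survives at r2c8, so r2c8=2.
Step 7. [r6c1∈{5}] r6c1 is down to just 5, so r6c1=5.
Step 8. [r5c1∈{3}] r5c1 has the single candidate 3. So r5c1=3.
Step 9. [r1c9∈{1,6,9}] r1c9 is the only open cell in col 9 admitting 9. So r1c9=9.
Step 10. [r7c9∈{2,3}] in col 9, 2 fits only at r7c9 ⇒ r7c9=2.
Step 11. [r9c8∈{3,5,6,7}] box 9 places 3 nowhere but r9c8. So r9c8=3.
Step 12. [r9c5∈{2,5,7,9}] across col 5, 2 lands solely at r9c5. So r9c5=2.
Step 13. [r9c4∈{5,7,8,9}] 5 has one home in row 9: r9c4, so r9c4=5.
Step 14. [r9c6∈{7,8,9}] 7 has one home in row 9: r9c6, so r9c6=7.
Step 15. [r6c6∈{1,2,8,9}] in col 6, 8 fits only at r6c6. So r6c6=8.
Step 16. [r1c4∈{2,7}] 7 has one home in box 2: r1c4, so r1c4=7.
Step 17. [r5c3∈{1,7,8,9}] 8 has one home in row 5: r5c3, so r5c3=8.
Step 18. [r1c2∈{4}] r1c2 has the single candidate 4 ⇒ r1c2=4.
Step 19. [r9c3∈{9}] nothing but 9 survives at r9c3. So r9c3=9.
Step 20. [r7c5∈{1}] r7c5's peers cover all but 1. So r7c5=1.
Step 21. [r5c4∈{9}] only 9 remains possible at r5c4, so r5c4=9.
Step 22. [r5c9∈{1,5}] 1 has one home in row 5: r5c9, so r5c9=1.
Step 23. [r5c7∈{5,7}] r5c7 is the only open cell in box 6 admitting 5, so r5c7=5.
Step 24. [r6c8∈{6,7}] 7 has one home in box 6: r6c8. So r6c8=7.
Step 25. [r6c3∈{1}] r6c3's peers cover all but 1 ⇒ r6c3=1.
Step 26. [r3c8∈{5}] nothing but 5 survives at r3c8, so r3c8=5.
Step 27. [r8c8∈{6}] nothing but 6 survives at r8c8, so r8c8=6.
Step 28. [r3c6∈{2}] nothing but 2 survives at r3c6, so r3c6=2.
Step 29. [r5c5∈{7}] nothing but 7 survives at r5c5, so r5c5=7.
Step 30. [r9c2∈{8}] r9c2 is down to just 8 ⇒ r9c2=8.
Step 31. [r1c3∈{2}] only 2 remains possible at r1c3 ⇒ r1c3=2.
Step 32. [r8c7∈{7}] r8c7 has the single candidate 7 ⇒ r8c7=7.
Step 33. [r8c2∈{1}] r8c2's peers cover all but 1. So r8c2=1.
Step 34. [r2c7∈{8}] nothing but 8 survives at r2c7 ⇒ r2c7=8.
Step 35. [r8c9∈{5}] only 5 remains possible at r8c9, so r8c9=5.
Step 36. [r4c5∈{5}] r4c5's peers cover all but 5, so r4c5=5.
Step 37. [r8c5∈{9}] nothing but 9 survives at r8c5 ⇒ r8c5=9.
Step 38. [r6c9∈{6}] r6c9's peers cover all but 6. So r6c9=6.
Step 39. [r6c2∈{9}] r6c2 is down to just 9, so r6c2=9.
Step 40. [r1c8∈{1}] r1c8 has the single candidate 1, so r1c8=1.
Step 41. [r1c7∈{6}] nothing but 6 survives at r1c7, so r1c7=6.
Step 42. [r4c6∈{1}] r4c6 has the single candidate 1 ⇒ r4c6=1.
Step 43. [r3c9∈{3}] only 3 remains possible at r3c9 ⇒ r3c9=3.
Step 44. [r8c4∈{8}] nothing but 8 survives at r8c4, so r8c4=8.
Step 45. [r2c6∈{9}] only 9 remains possible at r2c6. So r2c6=9.
Step 46. [r4c2∈{7}] r4c2 is down to just 7, so r4c2=7.
Step 47. [r4c4∈{3}] r4c4's peers cover all but 3 ⇒ r4c4=3.
Step 48. [r3c3∈{7}] r3c3 is down to just 7, so r3c3=7.
Step 49. [r9c1∈{6}] r9c1 has the single candidate 6 ⇒ r9c1=6.
Step 50. [r8c3∈{4}] nothing but 4 survives at r8c3, so r8c3=4.
Step 51. [r7c3∈{3}] only 3 remains possible at r7c3. So r7c3=3.
Step 52. [r3c7∈{4}] nothing but 4 survives at r3c7 ⇒ r3c7=4.
Step 53. [r6c4∈{2}] r6c4's peers cover all but 2 ⇒ r6c4=2.

Answer: 8 4 2 7 3 5 6 1 9 / 1 3 5 4 6 9 8 2 7 / 9 6 7 1 8 2 4 5 3 / 4 7 6 3 5 1 2 9 8 / 3 2 8 9 7 6 5 4 1 / 5 9 1 2 4 8 3 7 6 / 7 5 3 6 1 4 9 8 2 / 2 1 4 8 9 3 7 6 5 / 6 8 9 5 2 7 1 3 4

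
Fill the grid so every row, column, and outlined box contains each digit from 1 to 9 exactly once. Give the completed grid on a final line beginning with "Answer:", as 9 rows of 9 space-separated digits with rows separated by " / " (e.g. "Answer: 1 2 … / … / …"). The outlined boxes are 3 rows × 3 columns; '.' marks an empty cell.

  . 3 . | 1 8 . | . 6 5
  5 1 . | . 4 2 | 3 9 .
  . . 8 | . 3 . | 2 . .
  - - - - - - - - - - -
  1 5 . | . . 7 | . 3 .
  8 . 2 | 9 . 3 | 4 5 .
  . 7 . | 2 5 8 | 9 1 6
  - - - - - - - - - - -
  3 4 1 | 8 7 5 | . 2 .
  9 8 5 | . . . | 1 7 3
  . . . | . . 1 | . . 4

Step 1. [r4c5∈{6}] r4c5 is down to just 6 ⇒ r4c5=6.
Step 2. [r1c7∈{7}] r1c7 has the single candidate 7 ⇒ r1c7=7.
Step 3. [r6c1∈{4}] r6c1 has the single candidate 4 ⇒ r6c1=4.
Step 4. [r9c2∈{2,6}] in col 2, 2 fits only at r9c2 ⇒ r9c2=2.
Step 5. [r3c2∈{6,9}] across col 2, 9 lands solely at r3c2, so r3c2=9.
Step 6. [r3c6∈{6}] nothing but 6 survives at r3c6. So r3c6=6.
Step 7. [r9c1∈{6,7}] across col 1, 6 lands solely at r9c1 ⇒ r9c1=6.
Step 8. [r3c1∈{7}] r3c1 has the single candidate 7. So r3c1=7.
Step 9. [r4c7∈{8}] r4c7 is down to just 8 ⇒ r4c7=8.
Step 10. [r8c4∈{4,6}] row 8 places 6 nowhere but r8c4, so r8c4=6.
Step 11. [r4c3∈{9}] r4c3 is down to just 9. So r4c3=9.
Step 12. [r9c4∈{3}] r9c4 has the single candidate 3 ⇒ r9c4=3.
Step 13. [r1c1∈{2}] only 2 remains possible at r1c1 ⇒ r1c1=2.
Step 14. [r9c8∈{8}] r9c8 is down to just 8, so r9c8=8.
Step 15. [r7c7∈{6}] r7c7's peers cover all but 6. So r7c7=6.
Step 16. [r4c4∈{4}] only 4 remains possible at r4c4, so r4c4=4.
Step 17. [r7c9∈{9}] only 9 remains possible at r7c9 ⇒ r7c9=9.
Step 18. [r8c6∈{4}] r8c6 is down to just 4 ⇒ r8c6=4.
Step 19. [r9c3∈{7}] r9c3's peers cover all but 7. So r9c3=7.
Step 20. [r9c7∈{5}] only 5 remains possible at r9c7 ⇒ r9c7=5.
Step 21. [r2c4∈{7}] r2c4 has the single candidate 7, so r2c4=7.
Step 22. [r1c3∈{4}] r1c3's peers cover all but 4 ⇒ r1c3=4.
Step 23. [r6c3∈{3}] r6c3's peers cover all but 3 ⇒ r6c3=3.
Step 24. [r3c8∈{4}] nothing but 4 survives at r3c8. So r3c8=4.
Step 25. [r9c5∈{9}] nothing but 9 survives at r9c5 ⇒ r9c5=9.
Step 26. [r5c2∈{6}] nothing but 6 survives at r5c2. So r5c2=6.
Step 27. [r4c9∈{2}] only 2 remains possible at r4c9. So r4c9=2.
Step 28. [r3c9∈{1}] nothing but 1 survives at r3c9, so r3c9=1.
Step 29. [r2c3∈{6}] r2c3 has the single candidate 6. So r2c3=6.
Step 30. [r3c4∈{5}] nothing but 5 survives at r3c4. So r3c4=5.
Step 31. [r5c5∈{1}] r5c5 is down to just 1, so r5c5=1.
Step 32. [r5c9∈{7}] r5c9's peers cover all but 7 ⇒ r5c9=7.
Step 33. [r1c6∈{9}] r1c6's peers cover all but 9. So r1c6=9.
Step 34. [r8c5∈{2}] only 2 remains possible at r8c5. So r8c5=2.
Step 35. [r2c9∈{8}] r2c9's peers cover all but 8. So r2c9=8.

Answer: 2 3 4 1 8 9 7 6 5 / 5 1 6 7 4 2 3 9 8 / 7 9 8 5 3 6 2 4 1 / 1 5 9 4 6 7 8 3 2 / 8 6 2 9 1 3 4 5 7 / 4 7 3 2 5 8 9 1 6 / 3 4 1 8 7 5 6 2 9 / 9 8 5 6 2 4 1 7 3 / 6 2 7 3 9 1 5 8 4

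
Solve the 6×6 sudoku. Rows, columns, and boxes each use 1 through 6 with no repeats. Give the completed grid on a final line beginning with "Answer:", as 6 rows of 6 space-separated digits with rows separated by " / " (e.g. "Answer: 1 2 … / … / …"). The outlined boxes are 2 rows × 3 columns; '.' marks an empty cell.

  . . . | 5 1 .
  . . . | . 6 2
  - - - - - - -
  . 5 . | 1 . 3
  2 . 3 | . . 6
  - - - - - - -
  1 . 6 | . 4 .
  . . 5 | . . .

Step 1. [r2c4∈{3,4}] box 2 places 3 nowhere but r2c4. So r2c4=3.
Step 2. [r5c2∈{2,3}] r5c2 is the only open cell in row 5 admitting 3. So r5c2=3.
Step 3. [r6c2∈{2,4}] across box 5, 2 lands solely at r6c2. So r6c2=2.
Step 4. [r3c3∈{4}] nothing but 4 survives at r3c3, so r3c3=4.
Step 5. [r1c6∈{4}] r1c6's peers cover all but 4. So r1c6=4.
Step 6. [r2c2∈{1,4}] col 2 places 4 nowhere but r2c2 ⇒ r2c2=4.
Step 7. [r3c1∈{6}] r3c1 has the single candidate 6, so r3c1=6.
Step 8. [r4c4∈{4}] r4c4 is down to just 4, so r4c4=4.
Step 9. [r1c2∈{6}] r1c2's peers cover all but 6, so r1c2=6.
Step 10. [r1c1∈{3}] nothing but 3 survives at r1c1 ⇒ r1c1=3.
Step 11. [r6c4∈{6}] r6c4's peers cover all but 6, so r6c4=6.
Step 12. [r4c2∈{1}] r4c2 is down to just 1. So r4c2=1.
Step 13. [r5c6∈{5}] nothing but 5 survives at r5c6 ⇒ r5c6=5.
Step 14. [r6c6∈{1}] r6c6's peers cover all but 1, so r6c6=1.
Step 15. [r4c5∈{5}] nothing but 5 survives at r4c5, so r4c5=5.
Step 16. [r3c5∈{2}] r3c5 has the single candidate 2 ⇒ r3c5=2.
Step 17. [r1c3∈{2}] r1c3's peers cover all but 2. So r1c3=2.
Step 18. [r2c3∈{1}] r2c3 is down to just 1. So r2c3=1.
Step 19. [r2c1∈{5}] r2c1's peers cover all but 5 ⇒ r2c1=5.
Step 20. [r5c4∈{2}] r5c4 has the single candidate 2 ⇒ r5c4=2.
Step 21. [r6c5∈{3}] only 3 remains possible at r6c5. So r6c5=3.
Step 22. [r6c1∈{4}] nothing but 4 survives at r6c1. So r6c1=4.

Answer: 3 6 2 5 1 4 / 5 4 1 3 6 2 / 6 5 4 1 2 3 / 2 1 3 4 5 6 / 1 3 6 2 4 5 / 4 2 5 6 3 1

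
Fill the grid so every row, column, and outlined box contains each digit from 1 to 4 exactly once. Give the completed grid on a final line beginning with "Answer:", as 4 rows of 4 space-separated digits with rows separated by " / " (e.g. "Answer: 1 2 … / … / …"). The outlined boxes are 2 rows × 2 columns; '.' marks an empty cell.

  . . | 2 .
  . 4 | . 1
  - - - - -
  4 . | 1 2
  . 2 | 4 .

Step 1. [r4c1∈{1,3}] r4c1 is the only open cell in row 4 admitting 1, so r4c1=1.
Step 2. [r1c1∈{3}] only 3 remains possible at r1c1, so r1c1=3.
Step 3. [r3c2∈{3}] r3c2 has the single candidate 3, so r3c2=3.
Step 4. [r4c4∈{3}] r4c4 is down to just 3. So r4c4=3.
Step 5. [r2c1∈{2}] only 2 remains possible at r2c1. So r2c1=2.
Step 6. [r1c2∈{1}] only 1 remains possible at r1c2 ⇒ r1c2=1.
Step 7. [r2c3∈{3}] only 3 remains possible at r2c3. So r2c3=3.
Step 8. [r1c4∈{4}] only 4 remains possible at r1c4, so r1c4=4.

Answer: 3 1 2 4 / 2 4 3 1 / 4 3 1 2 / 1 2 4 3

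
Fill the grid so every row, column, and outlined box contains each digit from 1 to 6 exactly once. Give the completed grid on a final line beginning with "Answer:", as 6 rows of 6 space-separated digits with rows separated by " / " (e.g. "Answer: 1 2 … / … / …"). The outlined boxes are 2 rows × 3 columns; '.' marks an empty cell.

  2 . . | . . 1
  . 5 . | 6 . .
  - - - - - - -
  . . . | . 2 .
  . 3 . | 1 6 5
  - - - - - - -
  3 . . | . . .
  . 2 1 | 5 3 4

Step 1. [r3c4∈{3,4}] r3c4 is the only open cell in box 4 admitting 4. So r3c4=4.
Step 2. [r6c1∈{6}] nothing but 6 survives at r6c1 ⇒ r6c1=6.
Step 3. [r2c5∈{4}] r2c5's peers cover all but 4, so r2c5=4.
Step 4. [r5c2∈{4}] nothing but 4 survives at r5c2. So r5c2=4.
Step 5. [r1c3∈{3,4,6}] across row 1, 4 lands solely at r1c3. So r1c3=4.
Step 6. [r3c2∈{1,6}] in col 2, 1 fits only at r3c2, so r3c2=1.
Step 7. [r2c6∈{2,3}] across row 2, 2 lands solely at r2c6. So r2c6=2.
Step 8. [r5c3∈{5}] r5c3's peers cover all but 5. So r5c3=5.
Step 9. [r1c4∈{3}] nothing but 3 survives at r1c4. So r1c4=3.
Step 10. [r2c1∈{1}] nothing but 1 survives at r2c1 ⇒ r2c1=1.
Step 11. [r5c6∈{6}] nothing but 6 survives at r5c6. So r5c6=6.
Step 12. [r1c2∈{6}] nothing but 6 survives at r1c2. So r1c2=6.
Step 13. [r3c1∈{5}] r3c1's peers cover all but 5. So r3c1=5.
Step 14. [r1c5∈{5}] nothing but 5 survives at r1c5, so r1c5=5.
Step 15. [r3c3∈{6}] r3c3 has the single candidate 6. So r3c3=6.
Step 16. [r4c1∈{4}] r4c1's peers cover all but 4, so r4c1=4.
Step 17. [r2c3∈{3}] r2c3 is down to just 3 ⇒ r2c3=3.
Step 18. [r5c4∈{2}] nothing but 2 survives at r5c4 ⇒ r5c4=2.
Step 19. [r3c6∈{3}] r3c6 has the single candidate 3, so r3c6=3.
Step 20. [r4c3∈{2}] only 2 remains possible at r4c3, so r4c3=2.
Step 21. [r5c5∈{1}] r5c5 is down to just 1. So r5c5=1.

Answer: 2 6 4 3 5 1 / 1 5 3 6 4 2 / 5 1 6 4 2 3 / 4 3 2 1 6 5 / 3 4 5 2 1 6 / 6 2 1 5 3 4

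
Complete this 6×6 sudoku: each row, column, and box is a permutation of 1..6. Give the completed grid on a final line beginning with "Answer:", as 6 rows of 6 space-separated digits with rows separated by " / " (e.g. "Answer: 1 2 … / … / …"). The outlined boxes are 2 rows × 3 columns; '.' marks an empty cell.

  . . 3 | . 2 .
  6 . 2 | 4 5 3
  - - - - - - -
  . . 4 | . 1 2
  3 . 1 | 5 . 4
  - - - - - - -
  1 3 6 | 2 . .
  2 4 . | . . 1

Step 1. [r4c5∈{6}] nothing but 6 survives at r4c5 ⇒ r4c5=6.
Step 2. [r3c1∈{5}] r3c1's peers cover all but 5. So r3c1=5.
Step 3. [r1c4∈{1,6}] across col 4, 1 lands solely at r1c4, so r1c4=1.
Step 4. [r6c5∈{3}] r6c5's peers cover all but 3. So r6c5=3.
Step 5. [r6c3∈{5}] only 5 remains possible at r6c3 ⇒ r6c3=5.
Step 6. [r1c2∈{5}] r1c2 has the single candidate 5 ⇒ r1c2=5.
Step 7. [r1c1∈{4}] nothing but 4 survives at r1c1. So r1c1=4.
Step 8. [r4c2∈{2}] r4c2 has the single candidate 2, so r4c2=2.
Step 9. [r5c5∈{4}] only 4 remains possible at r5c5, so r5c5=4.
Step 10. [r5c6∈{5}] r5c6 is down to just 5. So r5c6=5.
Step 11. [r3c4∈{3}] r3c4's peers cover all but 3. So r3c4=3.
Step 12. [r6c4∈{6}] r6c4's peers cover all but 6, so r6c4=6.
Step 13. [r2c2∈{1}] r2c2 is down to just 1. So r2c2=1.
Step 14. [r1c6∈{6}] r1c6's peers cover all but 6 ⇒ r1c6=6.
Step 15. [r3c2∈{6}] r3c2 is down to just 6 ⇒ r3c2=6.

Answer: 4 5 3 1 2 6 / 6 1 2 4 5 3 / 5 6 4 3 1 2 / 3 2 1 5 6 4 / 1 3 6 2 4 5 / 2 4 5 6 3 1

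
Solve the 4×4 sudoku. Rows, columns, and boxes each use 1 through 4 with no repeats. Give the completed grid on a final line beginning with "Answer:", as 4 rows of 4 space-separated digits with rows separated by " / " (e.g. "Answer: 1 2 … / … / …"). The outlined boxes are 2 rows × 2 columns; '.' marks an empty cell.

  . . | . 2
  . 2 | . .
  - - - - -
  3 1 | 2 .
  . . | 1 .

Step 1. [r4c2∈{4}] only 4 remains possible at r4c2, so r4c2=4.
Step 2. [r2c4∈{1,3,4}] col 4 places 1 nowhere but r2c4, so r2c4=1.
Step 3. [r2c3∈{3,4}] 3 has one home in row 2: r2c3, so r2c3=3.
Step 4. [r1c1∈{1,4}] 1 has one home in row 1: r1c1 ⇒ r1c1=1.
Step 5. [r4c4∈{3}] nothing but 3 survives at r4c4. So r4c4=3.
Step 6. [r1c2∈{3}] r1c2's peers cover all but 3 ⇒ r1c2=3.
Step 7. [r1c3∈{4}] nothing but 4 survives at r1c3. So r1c3=4.
Step 8. [r3c4∈{4}] only 4 remains possible at r3c4, so r3c4=4.
Step 9. [r2c1∈{4}] only 4 remains possible at r2c1. So r2c1=4.
Step 10. [r4c1∈{2}] r4c1 has the single candidate 2 ⇒ r4c1=2.

Answer: 1 3 4 2 / 4 2 3 1 / 3 1 2 4 / 2 4 1 3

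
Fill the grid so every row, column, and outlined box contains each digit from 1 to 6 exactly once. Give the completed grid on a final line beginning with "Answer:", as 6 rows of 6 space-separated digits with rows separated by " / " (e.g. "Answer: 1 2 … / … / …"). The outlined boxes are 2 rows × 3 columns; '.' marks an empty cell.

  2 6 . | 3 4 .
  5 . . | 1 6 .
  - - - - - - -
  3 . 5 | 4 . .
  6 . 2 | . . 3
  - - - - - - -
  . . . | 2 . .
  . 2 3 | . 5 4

Step 1. [r3c2∈{1}] nothing but 1 survives at r3c2. So r3c2=1.
Step 2. [r5c6∈{1,6}] r5c6 is the only open cell in col 6 admitting 1 ⇒ r5c6=1.
Step 3. [r5c1∈{4}] nothing but 4 survives at r5c1. So r5c1=4.
Step 4. [r2c6∈{2}] r2c6's peers cover all but 2 ⇒ r2c6=2.
Step 5. [r2c2∈{3,4}] row 2 places 3 nowhere but r2c2. So r2c2=3.
Step 6. [r3c5∈{2}] r3c5 is down to just 2. So r3c5=2.
Step 7. [r6c4∈{6}] r6c4 is down to just 6, so r6c4=6.
Step 8. [r4c4∈{5}] r4c4 has the single candidate 5. So r4c4=5.
Step 9. [r1c6∈{5}] r1c6's peers cover all but 5. So r1c6=5.
Step 10. [r5c3∈{6}] r5c3 is down to just 6 ⇒ r5c3=6.
Step 11. [r3c6∈{6}] r3c6 has the single candidate 6. So r3c6=6.
Step 12. [r5c2∈{5}] r5c2 is down to just 5, so r5c2=5.
Step 13. [r5c5∈{3}] r5c5 is down to just 3, so r5c5=3.
Step 14. [r2c3∈{4}] nothing but 4 survives at r2c3. So r2c3=4.
Step 15. [r1c3∈{1}] r1c3's peers cover all but 1, so r1c3=1.
Step 16. [r4c5∈{1}] r4c5 has the single candidate 1. So r4c5=1.
Step 17. [r6c1∈{1}] r6c1 has the single candidate 1. So r6c1=1.
Step 18. [r4c2∈{4}] r4c2 has the single candidate 4. So r4c2=4.

Answer: 2 6 1 3 4 5 / 5 3 4 1 6 2 / 3 1 5 4 2 6 / 6 4 2 5 1 3 / 4 5 6 2 3 1 / 1 2 3 6 5 4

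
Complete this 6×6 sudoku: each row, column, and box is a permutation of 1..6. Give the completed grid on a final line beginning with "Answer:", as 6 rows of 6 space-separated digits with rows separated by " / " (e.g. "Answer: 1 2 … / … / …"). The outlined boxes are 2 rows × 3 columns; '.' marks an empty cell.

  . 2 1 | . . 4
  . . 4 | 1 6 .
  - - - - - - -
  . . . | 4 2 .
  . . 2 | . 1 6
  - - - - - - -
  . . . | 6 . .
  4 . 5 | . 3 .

Step 1. [r1c5∈{5}] nothing but 5 survives at r1c5 ⇒ r1c5=5.
Step 2. [r4c4∈{3,5}] r4c4 is the only open cell in col 4 admitting 5 ⇒ r4c4=5.
Step 3. [r4c1∈{3}] r4c1's peers cover all but 3. So r4c1=3.
Step 4. [r2c6∈{2,3}] in row 2, 2 fits only at r2c6, so r2c6=2.
Step 5. [r3c3∈{6}] only 6 remains possible at r3c3. So r3c3=6.
Step 6. [r2c2∈{3,5}] 3 has one home in row 2: r2c2 ⇒ r2c2=3.
Step 7. [r5c2∈{1}] r5c2 has the single candidate 1 ⇒ r5c2=1.
Step 8. [r2c1∈{5}] r2c1's peers cover all but 5 ⇒ r2c1=5.
Step 9. [r6c2∈{6}] nothing but 6 survives at r6c2. So r6c2=6.
Step 10. [r3c6∈{3}] nothing but 3 survives at r3c6, so r3c6=3.
Step 11. [r1c1∈{6}] r1c1 is down to just 6 ⇒ r1c1=6.
Step 12. [r6c4∈{2}] r6c4 has the single candidate 2 ⇒ r6c4=2.
Step 13. [r5c1∈{2}] only 2 remains possible at r5c1, so r5c1=2.
Step 14. [r3c2∈{5}] r3c2 is down to just 5, so r3c2=5.
Step 15. [r4c2∈{4}] r4c2 is down to just 4 ⇒ r4c2=4.
Step 16. [r5c3∈{3}] only 3 remains possible at r5c3, so r5c3=3.
Step 17. [r3c1∈{1}] r3c1's peers cover all but 1. So r3c1=1.
Step 18. [r5c6∈{5}] r5c6's peers cover all but 5 ⇒ r5c6=5.
Step 19. [r5c5∈{4}] r5c5 is down to just 4, so r5c5=4.
Step 20. [r6c6∈{1}] r6c6 has the single candidate 1. So r6c6=1.
Step 21. [r1c4∈{3}] r1c4's peers cover all but 3 ⇒ r1c4=3.

Answer: 6 2 1 3 5 4 / 5 3 4 1 6 2 / 1 5 6 4 2 3 / 3 4 2 5 1 6 / 2 1 3 6 4 5 / 4 6 5 2 3 1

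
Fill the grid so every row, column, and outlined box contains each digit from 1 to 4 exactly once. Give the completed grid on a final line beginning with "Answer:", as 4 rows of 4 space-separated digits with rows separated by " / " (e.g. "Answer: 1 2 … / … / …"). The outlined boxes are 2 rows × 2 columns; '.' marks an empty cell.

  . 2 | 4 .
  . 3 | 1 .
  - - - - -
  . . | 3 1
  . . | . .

Step 1. [r3c2∈{4}] nothing but 4 survives at r3c2 ⇒ r3c2=4.
Step 2. [r4c3∈{2}] r4c3 is down to just 2. So r4c3=2.
Step 3. [r4c1∈{1,3}] 3 has one home in row 4: r4c1. So r4c1=3.
Step 4. [r4c4∈{4}] r4c4's peers cover all but 4. So r4c4=4.
Step 5. [r1c1∈{1}] nothing but 1 survives at r1c1 ⇒ r1c1=1.
Step 6. [r4c2∈{1}] r4c2's peers cover all but 1, so r4c2=1.
Step 7. [r2c1∈{4}] r2c1 has the single candidate 4, so r2c1=4.
Step 8. [r1c4∈{3}] r1c4's peers cover all but 3, so r1c4=3.
Step 9. [r2c4∈{2}] r2c4 is down to just 2 ⇒ r2c4=2.
Step 10. [r3c1∈{2}] r3c1 has the single candidate 2 ⇒ r3c1=2.

Answer: 1 2 4 3 / 4 3 1 2 / 2 4 3 1 / 3 1 2 4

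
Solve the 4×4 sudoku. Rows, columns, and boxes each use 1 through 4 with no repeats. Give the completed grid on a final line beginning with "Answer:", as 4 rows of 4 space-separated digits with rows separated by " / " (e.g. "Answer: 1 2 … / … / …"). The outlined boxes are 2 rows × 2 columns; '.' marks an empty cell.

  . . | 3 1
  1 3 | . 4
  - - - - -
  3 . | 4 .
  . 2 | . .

Step 1. [r1c2∈{4}] r1c2 is down to just 4. So r1c2=4.
Step 2. [r3c2∈{1}] only 1 remains possible at r3c2. So r3c2=1.
Step 3. [r4c1∈{4}] r4c1 has the single candidate 4. So r4c1=4.
Step 4. [r1c1∈{2}] r1c1 is down to just 2 ⇒ r1c1=2.
Step 5. [r2c3∈{2}] only 2 remains possible at r2c3 ⇒ r2c3=2.
Step 6. [r3c4∈{2}] r3c4 is down to just 2 ⇒ r3c4=2.
Step 7. [r4c4∈{3}] r4c4 is down to just 3 ⇒ r4c4=3.
Step 8. [r4c3∈{1}] r4c3 is down to just 1 ⇒ r4c3=1.

Answer: 2 4 3 1 / 1 3 2 4 / 3 1 4 2 / 4 2 1 3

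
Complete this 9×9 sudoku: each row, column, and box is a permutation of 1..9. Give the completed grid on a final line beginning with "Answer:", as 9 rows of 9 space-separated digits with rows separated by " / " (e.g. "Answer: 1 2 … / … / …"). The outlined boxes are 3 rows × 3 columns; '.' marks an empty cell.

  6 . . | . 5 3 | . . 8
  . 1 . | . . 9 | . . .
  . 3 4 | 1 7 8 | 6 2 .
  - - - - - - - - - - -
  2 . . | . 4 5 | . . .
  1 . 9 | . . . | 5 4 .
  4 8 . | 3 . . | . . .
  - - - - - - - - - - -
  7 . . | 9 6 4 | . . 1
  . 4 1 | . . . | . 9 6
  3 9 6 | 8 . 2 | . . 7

Step 1. [r1c7∈{1,4,7,9}] across row 1, 9 lands solely at r1c7, so r1c7=9.
Step 2. [r6c6∈{1,6,7}] across col 6, 1 lands solely at r6c6. So r6c6=1.
Step 3. [r2c5∈{2}] r2c5 is down to just 2. So r2c5=2.
Step 4. [r5c9∈{2,3}] 3 has one home in row 5: r5c9 ⇒ r5c9=3.
Step 5. [r5c6∈{6,7}] col 6 places 6 nowhere but r5c6, so r5c6=6.
Step 6. [r4c4∈{7}] only 7 remains possible at r4c4 ⇒ r4c4=7.
Step 7. [r8c7∈{2,3,8}] in row 8, 2 fits only at r8c7. So r8c7=2.
Step 8. [r7c2∈{2,5}] in col 2, 5 fits only at r7c2 ⇒ r7c2=5.
Step 9. [r3c9∈{5}] r3c9's peers cover all but 5 ⇒ r3c9=5.
Step 10. [r6c7∈{7}] only 7 remains possible at r6c7, so r6c7=7.
Step 11. [r7c3∈{2,8}] across row 7, 2 lands solely at r7c3 ⇒ r7c3=2.
Step 12. [r1c3∈{7}] r1c3 has the single candidate 7 ⇒ r1c3=7.
Step 13. [r2c1∈{5,8}] across col 1, 5 lands solely at r2c1, so r2c1=5.
Step 14. [r2c9∈{4}] only 4 remains possible at r2c9 ⇒ r2c9=4.
Step 15. [r2c7∈{3}] only 3 remains possible at r2c7 ⇒ r2c7=3.
Step 16. [r7c7∈{8}] r7c7's peers cover all but 8. So r7c7=8.
Step 17. [r4c8∈{1,6,8}] r4c8 is the only open cell in row 4 admitting 8, so r4c8=8.
Step 18. [r6c5∈{9}] r6c5 has the single candidate 9, so r6c5=9.
Step 19. [r5c5∈{8}] nothing but 8 survives at r5c5, so r5c5=8.
Step 20. [r6c9∈{2}] r6c9 has the single candidate 2 ⇒ r6c9=2.
Step 21. [r2c4∈{6}] r2c4 has the single candidate 6. So r2c4=6.
Step 22. [r6c8∈{6}] r6c8's peers cover all but 6, so r6c8=6.
Step 23. [r8c6∈{7}] r8c6 is down to just 7. So r8c6=7.
Step 24. [r4c7∈{1}] r4c7 is down to just 1, so r4c7=1.
Step 25. [r2c3∈{8}] r2c3 has the single candidate 8, so r2c3=8.
Step 26. [r9c5∈{1}] nothing but 1 survives at r9c5 ⇒ r9c5=1.
Step 27. [r5c4∈{2}] only 2 remains possible at r5c4 ⇒ r5c4=2.
Step 28. [r2c8∈{7}] only 7 remains possible at r2c8 ⇒ r2c8=7.
Step 29. [r8c5∈{3}] nothing but 3 survives at r8c5, so r8c5=3.
Step 30. [r8c4∈{5}] only 5 remains possible at r8c4 ⇒ r8c4=5.
Step 31. [r4c9∈{9}] only 9 remains possible at r4c9 ⇒ r4c9=9.
Step 32. [r1c2∈{2}] nothing but 2 survives at r1c2 ⇒ r1c2=2.
Step 33. [r1c8∈{1}] only 1 remains possible at r1c8 ⇒ r1c8=1.
Step 34. [r4c3∈{3}] r4c3's peers cover all but 3. So r4c3=3.
Step 35. [r9c8∈{5}] r9c8 is down to just 5 ⇒ r9c8=5.
Step 36. [r5c2∈{7}] r5c2 is down to just 7. So r5c2=7.
Step 37. [r6c3∈{5}] nothing but 5 survives at r6c3 ⇒ r6c3=5.
Step 38. [r3c1∈{9}] nothing but 9 survives at r3c1 ⇒ r3c1=9.
Step 39. [r7c8∈{3}] r7c8 has the single candidate 3, so r7c8=3.
Step 40. [r1c4∈{4}] nothing but 4 survives at r1c4, so r1c4=4.
Step 41. [r4c2∈{6}] r4c2's peers cover all but 6 ⇒ r4c2=6.
Step 42. [r8c1∈{8}] r8c1 is down to just 8. So r8c1=8.
Step 43. [r9c7∈{4}] r9c7 is down to just 4, so r9c7=4.

Answer: 6 2 7 4 5 3 9 1 8 / 5 1 8 6 2 9 3 7 4 / 9 3 4 1 7 8 6 2 5 / 2 6 3 7 4 5 1 8 9 / 1 7 9 2 8 6 5 4 3 / 4 8 5 3 9 1 7 6 2 / 7 5 2 9 6 4 8 3 1 / 8 4 1 5 3 7 2 9 6 / 3 9 6 8 1 2 4 5 7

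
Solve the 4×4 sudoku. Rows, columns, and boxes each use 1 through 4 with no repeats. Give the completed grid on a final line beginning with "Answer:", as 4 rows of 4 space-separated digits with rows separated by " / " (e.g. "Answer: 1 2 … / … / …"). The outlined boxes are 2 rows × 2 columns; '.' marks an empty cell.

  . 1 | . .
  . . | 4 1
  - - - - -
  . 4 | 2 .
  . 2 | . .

Step 1. [r3c4∈{3}] nothing but 3 survives at r3c4. So r3c4=3.
Step 2. [r4c1∈{1,3}] 3 has one home in row 4: r4c1. So r4c1=3.
Step 3. [r2c1∈{2}] r2c1 is down to just 2, so r2c1=2.
Step 4. [r1c1∈{4}] only 4 remains possible at r1c1, so r1c1=4.
Step 5. [r4c4∈{4}] r4c4's peers cover all but 4. So r4c4=4.
Step 6. [r2c2∈{3}] r2c2 is down to just 3, so r2c2=3.
Step 7. [r4c3∈{1}] nothing but 1 survives at r4c3. So r4c3=1.
Step 8. [r1c4∈{2}] r1c4 has the single candidate 2, so r1c4=2.
Step 9. [r3c1∈{1}] r3c1 is down to just 1 ⇒ r3c1=1.
Step 10. [r1c3∈{3}] nothing but 3 survives at r1c3. So r1c3=3.

Answer: 4 1 3 2 / 2 3 4 1 / 1 4 2 3 / 3 2 1 4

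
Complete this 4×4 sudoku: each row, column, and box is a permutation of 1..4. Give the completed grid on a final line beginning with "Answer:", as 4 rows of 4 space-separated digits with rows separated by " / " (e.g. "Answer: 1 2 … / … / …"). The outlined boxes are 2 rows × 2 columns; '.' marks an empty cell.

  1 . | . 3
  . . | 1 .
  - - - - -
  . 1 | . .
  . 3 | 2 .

Step 1. [r3c4∈{4}] r3c4's peers cover all but 4. So r3c4=4.
Step 2. [r1c2∈{2,4}] in row 1, 2 fits only at r1c2, so r1c2=2.
Step 3. [r2c1∈{3,4}] in row 2, 3 fits only at r2c1, so r2c1=3.
Step 4. [r1c3∈{4}] r1c3 is down to just 4 ⇒ r1c3=4.
Step 5. [r4c4∈{1}] only 1 remains possible at r4c4 ⇒ r4c4=1.
Step 6. [r4c1∈{4}] r4c1 is down to just 4 ⇒ r4c1=4.
Step 7. [r2c4∈{2}] only 2 remains possible at r2c4 ⇒ r2c4=2.
Step 8. [r3c1∈{2}] nothing but 2 survives at r3c1. So r3c1=2.
Step 9. [r2c2∈{4}] r2c2 is down to just 4. So r2c2=4.
Step 10. [r3c3∈{3}] nothing but 3 survives at r3c3, so r3c3=3.

Answer: 1 2 4 3 / 3 4 1 2 / 2 1 3 4 / 4 3 2 1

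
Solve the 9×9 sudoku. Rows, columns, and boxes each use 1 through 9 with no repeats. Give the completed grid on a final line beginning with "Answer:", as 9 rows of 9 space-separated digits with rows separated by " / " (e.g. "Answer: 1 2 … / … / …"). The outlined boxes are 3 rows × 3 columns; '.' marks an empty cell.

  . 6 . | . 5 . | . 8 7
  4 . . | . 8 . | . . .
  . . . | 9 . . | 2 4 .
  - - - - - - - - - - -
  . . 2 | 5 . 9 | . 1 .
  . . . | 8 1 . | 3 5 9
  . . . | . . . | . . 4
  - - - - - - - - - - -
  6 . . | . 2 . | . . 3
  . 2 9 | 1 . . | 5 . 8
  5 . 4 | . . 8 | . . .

Step 1. [r5c1∈{7}] r5c1's peers cover all but 7. So r5c1=7.
Step 2. [r4c9∈{6}] r4c9's peers cover all but 6 ⇒ r4c9=6.
Step 3. [r8c1∈{3}] r8c1 has the single candidate 3. So r8c1=3.
Step 4. [r2c8∈{3,6,9}] 3 has one home in col 8: r2c8. So r2c8=3.
Step 5. [r4c1∈{8}] r4c1 is down to just 8, so r4c1=8.
Step 6. [r3c1∈{1}] r3c1 has the single candidate 1 ⇒ r3c1=1.
Step 7. [r5c6∈{2,4,6}] across row 5, 2 lands solely at r5c6 ⇒ r5c6=2.
Step 8. [r9c5∈{3,6,7,9}] r9c5 is the only open cell in col 5 admitting 9. So r9c5=9.
Step 9. [r7c7∈{1,4,7,9}] r7c7 is the only open cell in col 7 admitting 4. So r7c7=4.
Step 10. [r7c4∈{7}] r7c4 is down to just 7 ⇒ r7c4=7.
Step 11. [r9c2∈{1,7}] box 7 places 7 nowhere but r9c2, so r9c2=7.
Step 12. [r1c3∈{3}] nothing but 3 survives at r1c3 ⇒ r1c3=3.
Step 13. [r2c7∈{1,6,9}] box 3 places 6 nowhere but r2c7, so r2c7=6.
Step 14. [r4c5∈{3,4,7}] box 5 places 4 nowhere but r4c5 ⇒ r4c5=4.
Step 15. [r8c5∈{6}] nothing but 6 survives at r8c5 ⇒ r8c5=6.
Step 16. [r6c4∈{3,6}] in col 4, 6 fits only at r6c4. So r6c4=6.
Step 17. [r3c9∈{5}] only 5 remains possible at r3c9 ⇒ r3c9=5.
Step 18. [r2c2∈{5,9}] r2c2 is the only open cell in row 2 admitting 9. So r2c2=9.
Step 19. [r6c2∈{1,3,5}] col 2 places 5 nowhere but r6c2, so r6c2=5.
Step 20. [r2c9∈{1}] r2c9 has the single candidate 1. So r2c9=1.
Step 21. [r2c6∈{7}] r2c6 has the single candidate 7 ⇒ r2c6=7.
Step 22. [r6c5∈{3,7}] 7 has one home in col 5: r6c5 ⇒ r6c5=7.
Step 23. [r7c2∈{1,8}] col 2 places 1 nowhere but r7c2 ⇒ r7c2=1.
Step 24. [r1c4∈{2,4}] in col 4, 4 fits only at r1c4, so r1c4=4.
Step 25. [r9c9∈{2}] only 2 remains possible at r9c9, so r9c9=2.
Step 26. [r3c5∈{3}] r3c5 is down to just 3. So r3c5=3.
Step 27. [r3c3∈{7,8}] 7 has one home in row 3: r3c3. So r3c3=7.
Step 28. [r6c1∈{9}] only 9 remains possible at r6c1. So r6c1=9.
Step 29. [r9c8∈{6}] r9c8 is down to just 6, so r9c8=6.
Step 30. [r4c7∈{7}] r4c7 has the single candidate 7 ⇒ r4c7=7.
Step 31. [r4c2∈{3}] r4c2 is down to just 3, so r4c2=3.
Step 32. [r2c4∈{2}] r2c4 has the single candidate 2. So r2c4=2.
Step 33. [r1c1∈{2}] r1c1 is down to just 2. So r1c1=2.
Step 34. [r5c2∈{4}] r5c2 has the single candidate 4, so r5c2=4.
Step 35. [r7c6∈{5}] r7c6 is down to just 5 ⇒ r7c6=5.
Step 36. [r8c8∈{7}] r8c8's peers cover all but 7, so r8c8=7.
Step 37. [r1c7∈{9}] nothing but 9 survives at r1c7. So r1c7=9.
Step 38. [r6c7∈{8}] r6c7 is down to just 8 ⇒ r6c7=8.
Step 39. [r6c8∈{2}] r6c8 has the single candidate 2 ⇒ r6c8=2.
Step 40. [r9c4∈{3}] nothing but 3 survives at r9c4. So r9c4=3.
Step 41. [r1c6∈{1}] only 1 remains possible at r1c6 ⇒ r1c6=1.
Step 42. [r5c3∈{6}] r5c3's peers cover all but 6. So r5c3=6.
Step 43. [r7c3∈{8}] r7c3 is down to just 8. So r7c3=8.
Step 44. [r2c3∈{5}] r2c3's peers cover all but 5, so r2c3=5.
Step 45. [r3c6∈{6}] only 6 remains possible at r3c6, so r3c6=6.
Step 46. [r8c6∈{4}] r8c6's peers cover all but 4. So r8c6=4.
Step 47. [r6c3∈{1}] r6c3 has the single candidate 1, so r6c3=1.
Step 48. [r6c6∈{3}] r6c6's peers cover all but 3 ⇒ r6c6=3.
Step 49. [r7c8∈{9}] only 9 remains possible at r7c8, so r7c8=9.
Step 50. [r3c2∈{8}] r3c2 has the single candidate 8 ⇒ r3c2=8.
Step 51. [r9c7∈{1}] nothing but 1 survives at r9c7 ⇒ r9c7=1.

Answer: 2 6 3 4 5 1 9 8 7 / 4 9 5 2 8 7 6 3 1 / 1 8 7 9 3 6 2 4 5 / 8 3 2 5 4 9 7 1 6 / 7 4 6 8 1 2 3 5 9 / 9 5 1 6 7 3 8 2 4 / 6 1 8 7 2 5 4 9 3 / 3 2 9 1 6 4 5 7 8 / 5 7 4 3 9 8 1 6 2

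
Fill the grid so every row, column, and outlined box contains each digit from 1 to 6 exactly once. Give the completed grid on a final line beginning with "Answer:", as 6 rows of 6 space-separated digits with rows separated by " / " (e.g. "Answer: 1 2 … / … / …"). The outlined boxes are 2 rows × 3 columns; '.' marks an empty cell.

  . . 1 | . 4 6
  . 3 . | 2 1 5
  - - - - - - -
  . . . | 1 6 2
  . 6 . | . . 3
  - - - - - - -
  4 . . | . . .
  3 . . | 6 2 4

Step 1. [r6c3∈{5}] r6c3 has the single candidate 5, so r6c3=5.
Step 2. [r3c1∈{5}] r3c1's peers cover all but 5, so r3c1=5.
Step 3. [r2c3∈{4,6}] across row 2, 4 lands solely at r2c3. So r2c3=4.
Step 4. [r5c5∈{3,5}] across col 5, 3 lands solely at r5c5. So r5c5=3.
Step 5. [r1c1∈{2}] nothing but 2 survives at r1c1. So r1c1=2.
Step 6. [r5c2∈{1,2}] col 2 places 2 nowhere but r5c2. So r5c2=2.
Step 7. [r4c4∈{4,5}] row 4 places 4 nowhere but r4c4, so r4c4=4.
Step 8. [r4c5∈{5}] r4c5 has the single candidate 5 ⇒ r4c5=5.
Step 9. [r6c2∈{1}] nothing but 1 survives at r6c2 ⇒ r6c2=1.
Step 10. [r5c3∈{6}] r5c3 is down to just 6, so r5c3=6.
Step 11. [r4c1∈{1}] r4c1 has the single candidate 1 ⇒ r4c1=1.
Step 12. [r4c3∈{2}] r4c3's peers cover all but 2 ⇒ r4c3=2.
Step 13. [r5c6∈{1}] r5c6 has the single candidate 1 ⇒ r5c6=1.
Step 14. [r3c2∈{4}] r3c2 has the single candidate 4. So r3c2=4.
Step 15. [r3c3∈{3}] r3c3 is down to just 3 ⇒ r3c3=3.
Step 16. [r5c4∈{5}] r5c4 has the single candidate 5 ⇒ r5c4=5.
Step 17. [r1c4∈{3}] only 3 remains possible at r1c4 ⇒ r1c4=3.
Step 18. [r1c2∈{5}] r1c2's peers cover all but 5, so r1c2=5.
Step 19. [r2c1∈{6}] r2c1 has the single candidate 6 ⇒ r2c1=6.

Answer: 2 5 1 3 4 6 / 6 3 4 2 1 5 / 5 4 3 1 6 2 / 1 6 2 4 5 3 / 4 2 6 5 3 1 / 3 1 5 6 2 4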